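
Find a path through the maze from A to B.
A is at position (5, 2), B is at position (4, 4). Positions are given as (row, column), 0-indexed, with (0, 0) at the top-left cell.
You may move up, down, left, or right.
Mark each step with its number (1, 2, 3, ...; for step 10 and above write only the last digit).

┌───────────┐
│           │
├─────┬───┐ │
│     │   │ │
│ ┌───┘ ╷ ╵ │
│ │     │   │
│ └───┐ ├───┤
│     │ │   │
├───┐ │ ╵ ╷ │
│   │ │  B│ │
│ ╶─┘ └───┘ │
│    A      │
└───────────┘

Finding the shortest path from (5, 2) to (4, 4):
Path length: 7 steps
Directions: right → right → right → up → up → left → down

Solution:

┌───────────┐
│           │
├─────┬───┐ │
│     │   │ │
│ ┌───┘ ╷ ╵ │
│ │     │   │
│ └───┐ ├───┤
│     │ │6 5│
├───┐ │ ╵ ╷ │
│   │ │  B│4│
│ ╶─┘ └───┘ │
│    A 1 2 3│
└───────────┘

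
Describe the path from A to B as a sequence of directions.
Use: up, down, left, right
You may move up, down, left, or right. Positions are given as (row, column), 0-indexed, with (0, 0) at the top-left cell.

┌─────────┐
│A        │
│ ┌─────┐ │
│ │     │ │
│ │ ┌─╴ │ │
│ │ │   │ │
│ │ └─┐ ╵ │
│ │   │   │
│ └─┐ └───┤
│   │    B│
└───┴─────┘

Finding the path and converting it to directions:
Path through cells: (0,0) → (0,1) → (0,2) → (0,3) → (0,4) → (1,4) → (2,4) → (3,4) → (3,3) → (2,3) → (1,3) → (1,2) → (1,1) → (2,1) → (3,1) → (3,2) → (4,2) → (4,3) → (4,4)
Directions: right, right, right, right, down, down, down, left, up, up, left, left, down, down, right, down, right, right

Solution:

┌─────────┐
│A → → → ↓│
│ ┌─────┐ │
│ │↓ ← ↰│↓│
│ │ ┌─╴ │ │
│ │↓│  ↑│↓│
│ │ └─┐ ╵ │
│ │↳ ↓│↑ ↲│
│ └─┐ └───┤
│   │↳ → B│
└───┴─────┘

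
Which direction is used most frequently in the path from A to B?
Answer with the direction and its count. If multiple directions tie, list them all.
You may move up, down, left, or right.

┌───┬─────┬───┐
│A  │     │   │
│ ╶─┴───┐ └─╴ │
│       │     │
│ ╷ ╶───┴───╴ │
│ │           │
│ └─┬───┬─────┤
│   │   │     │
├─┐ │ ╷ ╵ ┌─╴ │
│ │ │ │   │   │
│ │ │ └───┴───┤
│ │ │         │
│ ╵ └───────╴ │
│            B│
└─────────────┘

Directions: down, down, down, right, down, down, down, right, right, right, right, right
Counts: {'down': 6, 'right': 6}
Most common: down and right (tied at 6 times each)

Solution:

┌───┬─────┬───┐
│A  │     │   │
│ ╶─┴───┐ └─╴ │
│↓      │     │
│ ╷ ╶───┴───╴ │
│↓│           │
│ └─┬───┬─────┤
│↳ ↓│   │     │
├─┐ │ ╷ ╵ ┌─╴ │
│ │↓│ │   │   │
│ │ │ └───┴───┤
│ │↓│         │
│ ╵ └───────╴ │
│  ↳ → → → → B│
└─────────────┘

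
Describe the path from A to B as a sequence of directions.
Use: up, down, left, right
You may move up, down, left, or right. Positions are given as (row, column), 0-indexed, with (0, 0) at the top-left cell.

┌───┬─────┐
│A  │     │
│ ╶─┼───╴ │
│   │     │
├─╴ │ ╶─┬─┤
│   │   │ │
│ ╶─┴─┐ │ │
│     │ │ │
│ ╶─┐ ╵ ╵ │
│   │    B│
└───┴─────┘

Finding the path and converting it to directions:
Path through cells: (0,0) → (1,0) → (1,1) → (2,1) → (2,0) → (3,0) → (3,1) → (3,2) → (4,2) → (4,3) → (4,4)
Directions: down, right, down, left, down, right, right, down, right, right

Solution:

┌───┬─────┐
│A  │     │
│ ╶─┼───╴ │
│↳ ↓│     │
├─╴ │ ╶─┬─┤
│↓ ↲│   │ │
│ ╶─┴─┐ │ │
│↳ → ↓│ │ │
│ ╶─┐ ╵ ╵ │
│   │↳ → B│
└───┴─────┘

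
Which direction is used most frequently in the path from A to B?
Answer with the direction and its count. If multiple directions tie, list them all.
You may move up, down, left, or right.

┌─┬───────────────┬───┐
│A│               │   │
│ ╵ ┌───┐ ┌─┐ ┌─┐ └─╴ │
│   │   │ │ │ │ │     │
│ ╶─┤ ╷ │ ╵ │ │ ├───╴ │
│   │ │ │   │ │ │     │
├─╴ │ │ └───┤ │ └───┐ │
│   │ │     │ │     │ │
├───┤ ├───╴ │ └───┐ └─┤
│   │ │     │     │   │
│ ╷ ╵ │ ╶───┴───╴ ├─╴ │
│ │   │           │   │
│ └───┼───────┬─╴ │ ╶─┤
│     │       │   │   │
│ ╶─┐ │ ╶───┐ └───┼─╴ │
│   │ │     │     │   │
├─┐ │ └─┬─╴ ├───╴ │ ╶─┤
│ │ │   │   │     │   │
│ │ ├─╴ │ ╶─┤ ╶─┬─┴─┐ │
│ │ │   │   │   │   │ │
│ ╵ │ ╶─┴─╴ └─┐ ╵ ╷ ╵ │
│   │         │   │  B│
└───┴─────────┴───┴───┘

Directions: down, right, up, right, right, right, right, right, down, down, down, down, right, right, down, left, left, left, left, left, up, right, right, up, left, left, up, up, left, down, down, down, down, left, up, left, down, down, right, right, down, down, right, down, left, down, right, right, right, up, left, up, right, up, left, left, up, right, right, right, down, right, right, down, left, left, down, right, down, right, up, right, down, right
Counts: {'down': 21, 'right': 26, 'up': 11, 'left': 16}
Most common: right (26 times)

Solution:

┌─┬───────────────┬───┐
│A│↱ → → → → ↓    │   │
│ ╵ ┌───┐ ┌─┐ ┌─┐ └─╴ │
│↳ ↑│↓ ↰│ │ │↓│ │     │
│ ╶─┤ ╷ │ ╵ │ │ ├───╴ │
│   │↓│↑│   │↓│ │     │
├─╴ │ │ └───┤ │ └───┐ │
│   │↓│↑ ← ↰│↓│     │ │
├───┤ ├───╴ │ └───┐ └─┤
│↓ ↰│↓│↱ → ↑│↳ → ↓│   │
│ ╷ ╵ │ ╶───┴───╴ ├─╴ │
│↓│↑ ↲│↑ ← ← ← ← ↲│   │
│ └───┼───────┬─╴ │ ╶─┤
│↳ → ↓│↱ → → ↓│   │   │
│ ╶─┐ │ ╶───┐ └───┼─╴ │
│   │↓│↑ ← ↰│↳ → ↓│   │
├─┐ │ └─┬─╴ ├───╴ │ ╶─┤
│ │ │↳ ↓│↱ ↑│↓ ← ↲│   │
│ │ ├─╴ │ ╶─┤ ╶─┬─┴─┐ │
│ │ │↓ ↲│↑ ↰│↳ ↓│↱ ↓│ │
│ ╵ │ ╶─┴─╴ └─┐ ╵ ╷ ╵ │
│   │↳ → → ↑  │↳ ↑│↳ B│
└───┴─────────┴───┴───┘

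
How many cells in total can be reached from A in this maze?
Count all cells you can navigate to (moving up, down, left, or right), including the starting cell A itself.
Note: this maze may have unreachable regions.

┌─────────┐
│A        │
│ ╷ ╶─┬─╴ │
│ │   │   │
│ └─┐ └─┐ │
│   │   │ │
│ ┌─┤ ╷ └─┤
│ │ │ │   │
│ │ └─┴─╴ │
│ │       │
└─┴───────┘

Using BFS/flood-fill to find all reachable cells from A:
Maze size: 5 × 5 = 25 total cells
All cells are reachable — the maze is fully connected.
Reachable cells: 25

Reachable region (· marks reachable cells):

┌─────────┐
│A · · · ·│
│ ╷ ╶─┬─╴ │
│·│· ·│· ·│
│ └─┐ └─┐ │
│· ·│· ·│·│
│ ┌─┤ ╷ └─┤
│·│·│·│· ·│
│ │ └─┴─╴ │
│·│· · · ·│
└─┴───────┘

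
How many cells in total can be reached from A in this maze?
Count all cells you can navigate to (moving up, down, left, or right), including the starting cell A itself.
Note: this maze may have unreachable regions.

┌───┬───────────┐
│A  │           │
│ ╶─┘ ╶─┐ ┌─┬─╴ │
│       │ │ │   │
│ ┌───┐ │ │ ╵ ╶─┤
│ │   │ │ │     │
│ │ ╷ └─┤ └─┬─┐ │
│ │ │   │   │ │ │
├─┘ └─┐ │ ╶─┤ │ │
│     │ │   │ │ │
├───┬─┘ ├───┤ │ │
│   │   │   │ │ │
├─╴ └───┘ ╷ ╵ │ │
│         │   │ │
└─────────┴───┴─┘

Using BFS/flood-fill to find all reachable cells from A:
Maze size: 7 × 8 = 56 total cells
25 cell(s) are walled off and cannot be reached from A.
Reachable cells: 31

Reachable region (· marks reachable cells):

┌───┬───────────┐
│A ·│· · · · · ·│
│ ╶─┘ ╶─┐ ┌─┬─╴ │
│· · · ·│·│·│· ·│
│ ┌───┐ │ │ ╵ ╶─┤
│·│   │·│·│· · ·│
│ │ ╷ └─┤ └─┬─┐ │
│·│ │   │· ·│ │·│
├─┘ └─┐ │ ╶─┤ │ │
│     │ │· ·│ │·│
├───┬─┘ ├───┤ │ │
│   │   │   │ │·│
├─╴ └───┘ ╷ ╵ │ │
│         │   │·│
└─────────┴───┴─┘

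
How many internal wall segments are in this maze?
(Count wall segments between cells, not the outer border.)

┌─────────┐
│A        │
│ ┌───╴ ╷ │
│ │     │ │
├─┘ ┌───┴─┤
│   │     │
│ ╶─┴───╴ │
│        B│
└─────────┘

Counting internal wall segments:
Total internal walls: 12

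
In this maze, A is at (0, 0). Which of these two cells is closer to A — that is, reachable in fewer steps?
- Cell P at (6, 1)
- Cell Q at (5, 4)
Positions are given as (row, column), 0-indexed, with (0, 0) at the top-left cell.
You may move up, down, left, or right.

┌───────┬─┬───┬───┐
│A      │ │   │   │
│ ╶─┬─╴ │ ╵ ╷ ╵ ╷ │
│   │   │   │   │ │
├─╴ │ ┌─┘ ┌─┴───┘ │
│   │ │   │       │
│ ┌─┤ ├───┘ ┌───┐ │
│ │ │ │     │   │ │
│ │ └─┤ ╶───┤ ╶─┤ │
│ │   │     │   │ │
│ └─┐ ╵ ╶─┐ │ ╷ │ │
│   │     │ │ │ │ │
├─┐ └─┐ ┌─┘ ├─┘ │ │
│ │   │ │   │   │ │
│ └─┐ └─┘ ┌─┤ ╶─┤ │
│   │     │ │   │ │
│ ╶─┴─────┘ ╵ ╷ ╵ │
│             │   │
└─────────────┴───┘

Shortest path A → P at (6, 1): 9 steps
Shortest path A → Q at (5, 4): 21 steps

P is closer (9 steps vs 21 steps).

Path to P:

┌───────┬─┬───┬───┐
│A      │ │   │   │
│ ╶─┬─╴ │ ╵ ╷ ╵ ╷ │
│↳ ↓│   │   │   │ │
├─╴ │ ┌─┘ ┌─┴───┘ │
│↓ ↲│ │   │       │
│ ┌─┤ ├───┘ ┌───┐ │
│↓│ │ │     │   │ │
│ │ └─┤ ╶───┤ ╶─┤ │
│↓│   │     │   │ │
│ └─┐ ╵ ╶─┐ │ ╷ │ │
│↳ ↓│     │ │ │ │ │
├─┐ └─┐ ┌─┘ ├─┘ │ │
│ │P  │ │   │   │ │
│ └─┐ └─┘ ┌─┤ ╶─┤ │
│   │     │ │   │ │
│ ╶─┴─────┘ ╵ ╷ ╵ │
│             │   │
└─────────────┴───┘

Path to Q:

┌───────┬─┬───┬───┐
│A      │ │   │   │
│ ╶─┬─╴ │ ╵ ╷ ╵ ╷ │
│↳ ↓│   │   │   │ │
├─╴ │ ┌─┘ ┌─┴───┘ │
│↓ ↲│ │   │       │
│ ┌─┤ ├───┘ ┌───┐ │
│↓│ │ │     │   │ │
│ │ └─┤ ╶───┤ ╶─┤ │
│↓│   │↓ ← ↰│   │ │
│ └─┐ ╵ ╶─┐ │ ╷ │ │
│↳ ↓│  ↳ Q│↑│ │ │ │
├─┐ └─┐ ┌─┘ ├─┘ │ │
│ │↳ ↓│ │↱ ↑│   │ │
│ └─┐ └─┘ ┌─┤ ╶─┤ │
│   │↳ → ↑│ │   │ │
│ ╶─┴─────┘ ╵ ╷ ╵ │
│             │   │
└─────────────┴───┘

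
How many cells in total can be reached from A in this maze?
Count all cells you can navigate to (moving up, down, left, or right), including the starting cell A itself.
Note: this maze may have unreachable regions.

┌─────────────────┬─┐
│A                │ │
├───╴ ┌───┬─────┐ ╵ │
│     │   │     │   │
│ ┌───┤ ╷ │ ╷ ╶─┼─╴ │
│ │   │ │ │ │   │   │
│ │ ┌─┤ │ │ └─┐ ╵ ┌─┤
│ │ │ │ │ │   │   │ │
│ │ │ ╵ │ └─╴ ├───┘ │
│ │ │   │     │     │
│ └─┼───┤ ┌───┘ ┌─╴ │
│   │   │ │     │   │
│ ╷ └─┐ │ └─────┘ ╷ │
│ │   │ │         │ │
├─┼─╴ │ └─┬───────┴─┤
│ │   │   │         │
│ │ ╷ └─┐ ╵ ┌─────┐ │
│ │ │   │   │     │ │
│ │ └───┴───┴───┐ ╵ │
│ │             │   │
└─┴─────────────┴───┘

Using BFS/flood-fill to find all reachable cells from A:
Maze size: 10 × 10 = 100 total cells
25 cell(s) are walled off and cannot be reached from A.
Reachable cells: 75

Reachable region (· marks reachable cells):

┌─────────────────┬─┐
│A · · · · · · · ·│·│
├───╴ ┌───┬─────┐ ╵ │
│· · ·│· ·│· · ·│· ·│
│ ┌───┤ ╷ │ ╷ ╶─┼─╴ │
│·│   │·│·│·│· ·│· ·│
│ │ ┌─┤ │ │ └─┐ ╵ ┌─┤
│·│ │·│·│·│· ·│· ·│·│
│ │ │ ╵ │ └─╴ ├───┘ │
│·│ │· ·│· · ·│· · ·│
│ └─┼───┤ ┌───┘ ┌─╴ │
│· ·│   │·│· · ·│· ·│
│ ╷ └─┐ │ └─────┘ ╷ │
│·│· ·│ │· · · · ·│·│
├─┼─╴ │ └─┬───────┴─┤
│ │· ·│   │         │
│ │ ╷ └─┐ ╵ ┌─────┐ │
│ │·│· ·│   │     │ │
│ │ └───┴───┴───┐ ╵ │
│ │· · · · · · ·│   │
└─┴─────────────┴───┘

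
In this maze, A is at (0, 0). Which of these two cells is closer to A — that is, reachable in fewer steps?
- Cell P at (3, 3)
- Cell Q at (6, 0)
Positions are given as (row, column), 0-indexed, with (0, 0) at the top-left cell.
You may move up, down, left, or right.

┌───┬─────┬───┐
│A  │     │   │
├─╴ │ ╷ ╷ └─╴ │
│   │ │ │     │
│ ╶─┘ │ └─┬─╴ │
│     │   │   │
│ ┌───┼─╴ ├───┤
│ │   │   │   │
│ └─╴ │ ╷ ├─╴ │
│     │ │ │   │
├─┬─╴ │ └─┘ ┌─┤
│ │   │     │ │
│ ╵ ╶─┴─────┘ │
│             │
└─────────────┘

Shortest path A → P at (3, 3): 14 steps
Shortest path A → Q at (6, 0): 12 steps

Q is closer (12 steps vs 14 steps).

Path to P:

┌───┬─────┬───┐
│A ↓│↱ ↓  │   │
├─╴ │ ╷ ╷ └─╴ │
│↓ ↲│↑│↓│     │
│ ╶─┘ │ └─┬─╴ │
│↳ → ↑│↳ ↓│   │
│ ┌───┼─╴ ├───┤
│ │   │P ↲│   │
│ └─╴ │ ╷ ├─╴ │
│     │ │ │   │
├─┬─╴ │ └─┘ ┌─┤
│ │   │     │ │
│ ╵ ╶─┴─────┘ │
│             │
└─────────────┘

Path to Q:

┌───┬─────┬───┐
│A ↓│     │   │
├─╴ │ ╷ ╷ └─╴ │
│↓ ↲│ │ │     │
│ ╶─┘ │ └─┬─╴ │
│↓    │   │   │
│ ┌───┼─╴ ├───┤
│↓│   │   │   │
│ └─╴ │ ╷ ├─╴ │
│↳ → ↓│ │ │   │
├─┬─╴ │ └─┘ ┌─┤
│ │↓ ↲│     │ │
│ ╵ ╶─┴─────┘ │
│Q ↲          │
└─────────────┘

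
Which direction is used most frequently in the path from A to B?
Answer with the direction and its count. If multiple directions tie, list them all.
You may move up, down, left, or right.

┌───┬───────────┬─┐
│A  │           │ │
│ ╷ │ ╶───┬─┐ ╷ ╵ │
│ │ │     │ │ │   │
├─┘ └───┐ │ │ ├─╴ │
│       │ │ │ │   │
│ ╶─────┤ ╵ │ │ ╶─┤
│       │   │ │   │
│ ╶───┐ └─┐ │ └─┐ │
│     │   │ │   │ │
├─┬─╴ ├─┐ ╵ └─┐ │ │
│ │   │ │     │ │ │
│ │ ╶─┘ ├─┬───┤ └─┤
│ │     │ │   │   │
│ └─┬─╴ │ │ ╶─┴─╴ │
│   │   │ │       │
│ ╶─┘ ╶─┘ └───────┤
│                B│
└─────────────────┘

Directions: right, down, down, left, down, down, right, right, down, left, down, right, right, down, left, down, right, right, right, right, right, right
Counts: {'right': 11, 'down': 8, 'left': 3}
Most common: right (11 times)

Solution:

┌───┬───────────┬─┐
│A ↓│           │ │
│ ╷ │ ╶───┬─┐ ╷ ╵ │
│ │↓│     │ │ │   │
├─┘ └───┐ │ │ ├─╴ │
│↓ ↲    │ │ │ │   │
│ ╶─────┤ ╵ │ │ ╶─┤
│↓      │   │ │   │
│ ╶───┐ └─┐ │ └─┐ │
│↳ → ↓│   │ │   │ │
├─┬─╴ ├─┐ ╵ └─┐ │ │
│ │↓ ↲│ │     │ │ │
│ │ ╶─┘ ├─┬───┤ └─┤
│ │↳ → ↓│ │   │   │
│ └─┬─╴ │ │ ╶─┴─╴ │
│   │↓ ↲│ │       │
│ ╶─┘ ╶─┘ └───────┤
│    ↳ → → → → → B│
└─────────────────┘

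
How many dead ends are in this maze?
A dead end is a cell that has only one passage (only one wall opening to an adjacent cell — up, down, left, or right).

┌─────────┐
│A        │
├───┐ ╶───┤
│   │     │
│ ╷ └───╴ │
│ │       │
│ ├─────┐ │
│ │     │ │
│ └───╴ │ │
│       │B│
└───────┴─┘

Checking each cell for number of passages:

Dead ends found at positions:
  (0, 0)
  (0, 4)
  (3, 1)
  (4, 4)
Total dead ends: 4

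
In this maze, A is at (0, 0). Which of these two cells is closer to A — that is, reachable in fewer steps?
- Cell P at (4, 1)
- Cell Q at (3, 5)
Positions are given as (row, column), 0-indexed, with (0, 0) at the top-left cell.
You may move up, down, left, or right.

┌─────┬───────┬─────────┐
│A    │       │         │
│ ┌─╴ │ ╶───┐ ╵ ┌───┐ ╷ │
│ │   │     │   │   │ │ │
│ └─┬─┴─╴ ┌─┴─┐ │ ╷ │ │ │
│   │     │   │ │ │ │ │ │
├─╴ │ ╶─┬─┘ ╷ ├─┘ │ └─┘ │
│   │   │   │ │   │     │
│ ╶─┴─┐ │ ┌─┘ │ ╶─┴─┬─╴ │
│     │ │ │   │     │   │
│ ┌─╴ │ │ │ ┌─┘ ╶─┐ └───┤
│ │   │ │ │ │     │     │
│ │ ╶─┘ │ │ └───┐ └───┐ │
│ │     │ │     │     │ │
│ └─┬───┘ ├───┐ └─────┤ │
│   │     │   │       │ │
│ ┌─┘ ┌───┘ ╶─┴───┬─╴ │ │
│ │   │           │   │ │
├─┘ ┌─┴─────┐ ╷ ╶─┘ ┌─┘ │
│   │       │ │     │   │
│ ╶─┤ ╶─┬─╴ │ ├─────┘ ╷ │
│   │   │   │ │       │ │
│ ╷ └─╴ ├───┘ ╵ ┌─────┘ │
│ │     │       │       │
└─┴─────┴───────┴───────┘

Shortest path A → P at (4, 1): 7 steps
Shortest path A → Q at (3, 5): 84 steps

P is closer (7 steps vs 84 steps).

Path to P:

┌─────┬───────┬─────────┐
│A    │       │         │
│ ┌─╴ │ ╶───┐ ╵ ┌───┐ ╷ │
│↓│   │     │   │   │ │ │
│ └─┬─┴─╴ ┌─┴─┐ │ ╷ │ │ │
│↳ ↓│     │   │ │ │ │ │ │
├─╴ │ ╶─┬─┘ ╷ ├─┘ │ └─┘ │
│↓ ↲│   │   │ │   │     │
│ ╶─┴─┐ │ ┌─┘ │ ╶─┴─┬─╴ │
│↳ P  │ │ │   │     │   │
│ ┌─╴ │ │ │ ┌─┘ ╶─┐ └───┤
│ │   │ │ │ │     │     │
│ │ ╶─┘ │ │ └───┐ └───┐ │
│ │     │ │     │     │ │
│ └─┬───┘ ├───┐ └─────┤ │
│   │     │   │       │ │
│ ┌─┘ ┌───┘ ╶─┴───┬─╴ │ │
│ │   │           │   │ │
├─┘ ┌─┴─────┐ ╷ ╶─┘ ┌─┘ │
│   │       │ │     │   │
│ ╶─┤ ╶─┬─╴ │ ├─────┘ ╷ │
│   │   │   │ │       │ │
│ ╷ └─╴ ├───┘ ╵ ┌─────┘ │
│ │     │       │       │
└─┴─────┴───────┴───────┘

Path to Q:

┌─────┬───────┬─────────┐
│A    │↱ → → ↓│↱ → → → ↓│
│ ┌─╴ │ ╶───┐ ╵ ┌───┐ ╷ │
│↓│   │↑ ↰  │↳ ↑│↓ ↰│ │↓│
│ └─┬─┴─╴ ┌─┴─┐ │ ╷ │ │ │
│↳ ↓│↱ → ↑│↓ ↰│ │↓│↑│ │↓│
├─╴ │ ╶─┬─┘ ╷ ├─┘ │ └─┘ │
│↓ ↲│↑ ↰│  Q│↑│↓ ↲│↑ ← ↲│
│ ╶─┴─┐ │ ┌─┘ │ ╶─┴─┬─╴ │
│↳ → ↓│↑│ │↱ ↑│↳ → ↓│   │
│ ┌─╴ │ │ │ ┌─┘ ╶─┐ └───┤
│ │↓ ↲│↑│ │↑│     │↳ → ↓│
│ │ ╶─┘ │ │ └───┐ └───┐ │
│ │↳ → ↑│ │↑ ← ↰│     │↓│
│ └─┬───┘ ├───┐ └─────┤ │
│   │     │   │↑ ← ← ↰│↓│
│ ┌─┘ ┌───┘ ╶─┴───┬─╴ │ │
│ │   │      ↱ ↓  │↱ ↑│↓│
├─┘ ┌─┴─────┐ ╷ ╶─┘ ┌─┘ │
│   │       │↑│↳ → ↑│↓ ↲│
│ ╶─┤ ╶─┬─╴ │ ├─────┘ ╷ │
│   │   │   │↑│↓ ← ← ↲│ │
│ ╷ └─╴ ├───┘ ╵ ┌─────┘ │
│ │     │    ↑ ↲│       │
└─┴─────┴───────┴───────┘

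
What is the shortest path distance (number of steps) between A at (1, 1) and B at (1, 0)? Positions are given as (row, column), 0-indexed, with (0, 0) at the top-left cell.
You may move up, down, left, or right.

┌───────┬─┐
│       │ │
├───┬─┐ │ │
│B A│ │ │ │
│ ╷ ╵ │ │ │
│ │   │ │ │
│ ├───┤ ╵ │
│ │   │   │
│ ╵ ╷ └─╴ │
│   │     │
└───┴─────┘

Finding path from (1, 1) to (1, 0):
Path: (1,1) → (1,0)
Distance: 1 steps

Solution:

┌───────┬─┐
│       │ │
├───┬─┐ │ │
│B A│ │ │ │
│ ╷ ╵ │ │ │
│ │   │ │ │
│ ├───┤ ╵ │
│ │   │   │
│ ╵ ╷ └─╴ │
│   │     │
└───┴─────┘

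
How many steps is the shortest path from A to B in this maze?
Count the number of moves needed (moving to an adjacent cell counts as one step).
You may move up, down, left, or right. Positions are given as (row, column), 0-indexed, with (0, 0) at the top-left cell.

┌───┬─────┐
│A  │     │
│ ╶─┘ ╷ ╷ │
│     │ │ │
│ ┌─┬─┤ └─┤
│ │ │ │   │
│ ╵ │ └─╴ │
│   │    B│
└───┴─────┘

Using BFS to find shortest path:
Start: (0, 0), End: (3, 4)
Path found:
(0,0) → (1,0) → (1,1) → (1,2) → (0,2) → (0,3) → (1,3) → (2,3) → (2,4) → (3,4)
Number of steps: 9

Solution:

┌───┬─────┐
│A  │↱ ↓  │
│ ╶─┘ ╷ ╷ │
│↳ → ↑│↓│ │
│ ┌─┬─┤ └─┤
│ │ │ │↳ ↓│
│ ╵ │ └─╴ │
│   │    B│
└───┴─────┘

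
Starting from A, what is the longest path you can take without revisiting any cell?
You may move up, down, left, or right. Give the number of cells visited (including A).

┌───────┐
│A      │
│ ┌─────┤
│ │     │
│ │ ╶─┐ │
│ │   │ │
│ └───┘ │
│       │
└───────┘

Finding longest simple path using DFS:
Start: (0, 0)
Longest path visits 13 cells
Path: A → down → down → down → right → right → right → up → up → left → left → down → right

Solution:

┌───────┐
│A      │
│ ┌─────┤
│↓│↓ ← ↰│
│ │ ╶─┐ │
│↓│↳ B│↑│
│ └───┘ │
│↳ → → ↑│
└───────┘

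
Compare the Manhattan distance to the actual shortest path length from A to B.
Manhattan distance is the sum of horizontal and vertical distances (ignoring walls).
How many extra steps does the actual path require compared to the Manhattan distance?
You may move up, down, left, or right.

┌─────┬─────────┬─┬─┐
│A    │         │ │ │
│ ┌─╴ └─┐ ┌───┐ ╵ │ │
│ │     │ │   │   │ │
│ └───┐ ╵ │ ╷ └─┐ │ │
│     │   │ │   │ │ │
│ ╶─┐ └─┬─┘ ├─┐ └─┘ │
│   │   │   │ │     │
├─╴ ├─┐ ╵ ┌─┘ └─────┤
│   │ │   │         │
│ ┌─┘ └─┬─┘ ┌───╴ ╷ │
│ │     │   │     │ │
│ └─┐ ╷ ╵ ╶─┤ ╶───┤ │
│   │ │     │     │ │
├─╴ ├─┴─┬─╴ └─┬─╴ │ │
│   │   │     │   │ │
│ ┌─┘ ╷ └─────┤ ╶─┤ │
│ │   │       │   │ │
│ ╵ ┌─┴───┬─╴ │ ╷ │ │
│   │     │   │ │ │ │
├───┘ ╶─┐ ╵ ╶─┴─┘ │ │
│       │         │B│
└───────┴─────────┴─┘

Manhattan distance: |10 - 0| + |9 - 0| = 19
Actual path length: 47
Extra steps: 47 - 19 = 28

Solution:

┌─────┬─────────┬─┬─┐
│A    │         │ │ │
│ ┌─╴ └─┐ ┌───┐ ╵ │ │
│↓│     │ │   │   │ │
│ └───┐ ╵ │ ╷ └─┐ │ │
│↓    │   │ │   │ │ │
│ ╶─┐ └─┬─┘ ├─┐ └─┘ │
│↳ ↓│   │   │ │     │
├─╴ ├─┐ ╵ ┌─┘ └─────┤
│↓ ↲│ │   │      ↱ ↓│
│ ┌─┘ └─┬─┘ ┌───╴ ╷ │
│↓│     │   │↱ → ↑│↓│
│ └─┐ ╷ ╵ ╶─┤ ╶───┤ │
│↳ ↓│ │     │↑ ← ↰│↓│
├─╴ ├─┴─┬─╴ └─┬─╴ │ │
│↓ ↲│↱ ↓│     │↱ ↑│↓│
│ ┌─┘ ╷ └─────┤ ╶─┤ │
│↓│↱ ↑│↳ → → ↓│↑ ↰│↓│
│ ╵ ┌─┴───┬─╴ │ ╷ │ │
│↳ ↑│     │↓ ↲│ │↑│↓│
├───┘ ╶─┐ ╵ ╶─┴─┘ │ │
│       │  ↳ → → ↑│B│
└───────┴─────────┴─┘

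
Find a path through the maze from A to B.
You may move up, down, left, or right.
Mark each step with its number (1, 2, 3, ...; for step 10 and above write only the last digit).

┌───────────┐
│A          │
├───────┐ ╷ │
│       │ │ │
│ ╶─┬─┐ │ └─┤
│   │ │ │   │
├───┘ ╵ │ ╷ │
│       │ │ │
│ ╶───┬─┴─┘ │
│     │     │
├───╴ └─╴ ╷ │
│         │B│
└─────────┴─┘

Finding the shortest path through the maze:
Path length: 10 steps
Directions: right → right → right → right → down → down → right → down → down → down

Solution:

┌───────────┐
│A 1 2 3 4  │
├───────┐ ╷ │
│       │5│ │
│ ╶─┬─┐ │ └─┤
│   │ │ │6 7│
├───┘ ╵ │ ╷ │
│       │ │8│
│ ╶───┬─┴─┘ │
│     │    9│
├───╴ └─╴ ╷ │
│         │B│
└─────────┴─┘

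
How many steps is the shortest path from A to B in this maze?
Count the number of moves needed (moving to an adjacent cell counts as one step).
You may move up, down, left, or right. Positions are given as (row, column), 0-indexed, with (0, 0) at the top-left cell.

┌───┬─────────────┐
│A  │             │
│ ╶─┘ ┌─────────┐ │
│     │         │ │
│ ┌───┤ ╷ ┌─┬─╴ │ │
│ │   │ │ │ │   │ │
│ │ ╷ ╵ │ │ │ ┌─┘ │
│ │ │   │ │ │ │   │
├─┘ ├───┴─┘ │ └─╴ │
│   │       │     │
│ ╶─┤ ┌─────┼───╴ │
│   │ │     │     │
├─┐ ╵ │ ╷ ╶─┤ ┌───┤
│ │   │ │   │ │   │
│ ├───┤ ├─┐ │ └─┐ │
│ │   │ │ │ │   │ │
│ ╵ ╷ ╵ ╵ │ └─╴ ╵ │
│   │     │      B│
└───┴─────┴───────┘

Using BFS to find shortest path:
Start: (0, 0), End: (8, 8)
Path found:
(0,0) → (1,0) → (1,1) → (1,2) → (0,2) → (0,3) → (0,4) → (0,5) → (0,6) → (0,7) → (0,8) → (1,8) → (2,8) → (3,8) → (4,8) → (5,8) → (5,7) → (5,6) → (6,6) → (7,6) → (7,7) → (8,7) → (8,8)
Number of steps: 22

Solution:

┌───┬─────────────┐
│A  │↱ → → → → → ↓│
│ ╶─┘ ┌─────────┐ │
│↳ → ↑│         │↓│
│ ┌───┤ ╷ ┌─┬─╴ │ │
│ │   │ │ │ │   │↓│
│ │ ╷ ╵ │ │ │ ┌─┘ │
│ │ │   │ │ │ │  ↓│
├─┘ ├───┴─┘ │ └─╴ │
│   │       │    ↓│
│ ╶─┤ ┌─────┼───╴ │
│   │ │     │↓ ← ↲│
├─┐ ╵ │ ╷ ╶─┤ ┌───┤
│ │   │ │   │↓│   │
│ ├───┤ ├─┐ │ └─┐ │
│ │   │ │ │ │↳ ↓│ │
│ ╵ ╷ ╵ ╵ │ └─╴ ╵ │
│   │     │    ↳ B│
└───┴─────┴───────┘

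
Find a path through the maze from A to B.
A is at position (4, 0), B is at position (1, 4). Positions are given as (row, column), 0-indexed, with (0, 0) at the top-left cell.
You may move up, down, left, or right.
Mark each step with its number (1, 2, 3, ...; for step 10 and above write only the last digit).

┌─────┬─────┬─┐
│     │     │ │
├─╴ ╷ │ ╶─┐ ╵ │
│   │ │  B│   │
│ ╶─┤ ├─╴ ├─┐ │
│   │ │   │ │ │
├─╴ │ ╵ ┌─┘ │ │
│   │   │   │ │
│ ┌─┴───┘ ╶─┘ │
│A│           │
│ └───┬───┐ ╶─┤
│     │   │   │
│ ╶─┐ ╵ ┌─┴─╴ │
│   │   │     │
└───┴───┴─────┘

Finding the shortest path from (4, 0) to (1, 4):
Path length: 15 steps
Directions: up → right → up → left → up → right → up → right → down → down → down → right → up → right → up

Solution:

┌─────┬─────┬─┐
│  7 8│     │ │
├─╴ ╷ │ ╶─┐ ╵ │
│5 6│9│  B│   │
│ ╶─┤ ├─╴ ├─┐ │
│4 3│0│3 4│ │ │
├─╴ │ ╵ ┌─┘ │ │
│1 2│1 2│   │ │
│ ┌─┴───┘ ╶─┘ │
│A│           │
│ └───┬───┐ ╶─┤
│     │   │   │
│ ╶─┐ ╵ ┌─┴─╴ │
│   │   │     │
└───┴───┴─────┘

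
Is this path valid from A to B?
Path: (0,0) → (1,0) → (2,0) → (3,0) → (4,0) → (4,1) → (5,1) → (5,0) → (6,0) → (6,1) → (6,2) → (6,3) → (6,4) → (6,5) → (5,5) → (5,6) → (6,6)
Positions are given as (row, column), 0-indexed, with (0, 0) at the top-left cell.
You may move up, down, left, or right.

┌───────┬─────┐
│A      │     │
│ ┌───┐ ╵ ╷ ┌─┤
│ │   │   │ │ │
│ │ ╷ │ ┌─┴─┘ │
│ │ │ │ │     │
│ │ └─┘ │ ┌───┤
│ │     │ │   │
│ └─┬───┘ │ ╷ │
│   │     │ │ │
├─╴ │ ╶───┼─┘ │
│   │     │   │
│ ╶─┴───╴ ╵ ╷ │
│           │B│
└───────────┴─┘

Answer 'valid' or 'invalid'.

Checking path validity:
Result: All consecutive moves are passable.

valid

Correct solution:

┌───────┬─────┐
│A      │     │
│ ┌───┐ ╵ ╷ ┌─┤
│↓│   │   │ │ │
│ │ ╷ │ ┌─┴─┘ │
│↓│ │ │ │     │
│ │ └─┘ │ ┌───┤
│↓│     │ │   │
│ └─┬───┘ │ ╷ │
│↳ ↓│     │ │ │
├─╴ │ ╶───┼─┘ │
│↓ ↲│     │↱ ↓│
│ ╶─┴───╴ ╵ ╷ │
│↳ → → → → ↑│B│
└───────────┴─┘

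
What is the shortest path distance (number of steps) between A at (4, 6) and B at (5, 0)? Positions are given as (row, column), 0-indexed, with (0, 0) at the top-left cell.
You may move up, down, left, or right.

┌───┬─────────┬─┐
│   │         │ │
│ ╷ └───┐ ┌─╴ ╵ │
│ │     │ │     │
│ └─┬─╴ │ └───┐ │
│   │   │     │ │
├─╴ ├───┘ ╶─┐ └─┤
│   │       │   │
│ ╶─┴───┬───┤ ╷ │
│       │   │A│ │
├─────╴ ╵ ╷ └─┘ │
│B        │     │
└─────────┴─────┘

Finding path from (4, 6) to (5, 0):
Path: (4,6) → (3,6) → (3,7) → (4,7) → (5,7) → (5,6) → (5,5) → (4,5) → (4,4) → (5,4) → (5,3) → (5,2) → (5,1) → (5,0)
Distance: 13 steps

Solution:

┌───┬─────────┬─┐
│   │         │ │
│ ╷ └───┐ ┌─╴ ╵ │
│ │     │ │     │
│ └─┬─╴ │ └───┐ │
│   │   │     │ │
├─╴ ├───┘ ╶─┐ └─┤
│   │       │↱ ↓│
│ ╶─┴───┬───┤ ╷ │
│       │↓ ↰│A│↓│
├─────╴ ╵ ╷ └─┘ │
│B ← ← ← ↲│↑ ← ↲│
└─────────┴─────┘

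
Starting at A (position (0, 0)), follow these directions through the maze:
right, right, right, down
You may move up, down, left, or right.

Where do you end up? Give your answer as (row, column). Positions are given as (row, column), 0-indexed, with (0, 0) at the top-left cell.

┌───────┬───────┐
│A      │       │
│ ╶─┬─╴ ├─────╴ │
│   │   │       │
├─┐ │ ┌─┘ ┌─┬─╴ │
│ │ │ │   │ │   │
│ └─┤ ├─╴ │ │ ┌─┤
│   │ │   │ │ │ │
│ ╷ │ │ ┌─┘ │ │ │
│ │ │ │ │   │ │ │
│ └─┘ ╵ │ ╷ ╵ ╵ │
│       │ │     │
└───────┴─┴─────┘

Following directions step by step:
Start: (0, 0)
  right: (0, 0) → (0, 1)
  right: (0, 1) → (0, 2)
  right: (0, 2) → (0, 3)
  down: (0, 3) → (1, 3)
Final position: (1, 3)

Path taken:

┌───────┬───────┐
│A → → ↓│       │
│ ╶─┬─╴ ├─────╴ │
│   │  B│       │
├─┐ │ ┌─┘ ┌─┬─╴ │
│ │ │ │   │ │   │
│ └─┤ ├─╴ │ │ ┌─┤
│   │ │   │ │ │ │
│ ╷ │ │ ┌─┘ │ │ │
│ │ │ │ │   │ │ │
│ └─┘ ╵ │ ╷ ╵ ╵ │
│       │ │     │
└───────┴─┴─────┘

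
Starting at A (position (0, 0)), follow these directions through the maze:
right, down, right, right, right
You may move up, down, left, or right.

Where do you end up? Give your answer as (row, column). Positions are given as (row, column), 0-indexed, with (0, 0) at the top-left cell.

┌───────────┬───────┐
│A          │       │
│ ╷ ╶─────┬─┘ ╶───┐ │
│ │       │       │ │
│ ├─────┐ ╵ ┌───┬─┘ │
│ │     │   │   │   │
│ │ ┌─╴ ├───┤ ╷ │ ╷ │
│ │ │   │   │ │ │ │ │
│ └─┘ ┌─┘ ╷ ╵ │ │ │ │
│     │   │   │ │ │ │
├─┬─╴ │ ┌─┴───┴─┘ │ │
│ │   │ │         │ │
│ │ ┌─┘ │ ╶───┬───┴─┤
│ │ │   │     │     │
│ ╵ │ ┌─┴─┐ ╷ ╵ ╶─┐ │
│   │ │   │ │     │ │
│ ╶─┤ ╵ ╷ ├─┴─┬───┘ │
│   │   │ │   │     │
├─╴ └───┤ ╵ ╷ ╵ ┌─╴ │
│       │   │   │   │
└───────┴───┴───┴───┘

Following directions step by step:
Start: (0, 0)
  right: (0, 0) → (0, 1)
  down: (0, 1) → (1, 1)
  right: (1, 1) → (1, 2)
  right: (1, 2) → (1, 3)
  right: (1, 3) → (1, 4)
Final position: (1, 4)

Path taken:

┌───────────┬───────┐
│A ↓        │       │
│ ╷ ╶─────┬─┘ ╶───┐ │
│ │↳ → → B│       │ │
│ ├─────┐ ╵ ┌───┬─┘ │
│ │     │   │   │   │
│ │ ┌─╴ ├───┤ ╷ │ ╷ │
│ │ │   │   │ │ │ │ │
│ └─┘ ┌─┘ ╷ ╵ │ │ │ │
│     │   │   │ │ │ │
├─┬─╴ │ ┌─┴───┴─┘ │ │
│ │   │ │         │ │
│ │ ┌─┘ │ ╶───┬───┴─┤
│ │ │   │     │     │
│ ╵ │ ┌─┴─┐ ╷ ╵ ╶─┐ │
│   │ │   │ │     │ │
│ ╶─┤ ╵ ╷ ├─┴─┬───┘ │
│   │   │ │   │     │
├─╴ └───┤ ╵ ╷ ╵ ┌─╴ │
│       │   │   │   │
└───────┴───┴───┴───┘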